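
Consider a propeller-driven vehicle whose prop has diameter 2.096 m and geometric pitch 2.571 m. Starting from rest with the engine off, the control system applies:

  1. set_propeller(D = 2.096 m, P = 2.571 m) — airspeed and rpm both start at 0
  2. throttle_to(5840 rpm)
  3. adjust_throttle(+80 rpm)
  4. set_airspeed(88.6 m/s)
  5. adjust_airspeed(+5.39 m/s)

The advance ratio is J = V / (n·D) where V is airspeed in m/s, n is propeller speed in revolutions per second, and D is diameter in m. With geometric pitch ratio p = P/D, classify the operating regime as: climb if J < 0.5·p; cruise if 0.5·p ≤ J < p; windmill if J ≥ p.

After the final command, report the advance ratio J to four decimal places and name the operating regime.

set_propeller: D = 2.096 m, P = 2.571 m (p = P/D = 1.226622); state ← (V=0, rpm=0)
throttle_to(5840): rpm ← 5840
adjust_throttle(+80): rpm ← 5840 +80 = 5920
set_airspeed(88.6): V ← 88.6 m/s
adjust_airspeed(+5.39): V ← 88.6 +5.39 = 93.99 m/s
final state: V = 93.99 m/s, rpm = 5920 → n = rpm/60 = 98.666667 rev/s
J = V / (n·D) = 93.99 / (98.666667 × 2.096) = 0.454485
regime bands: climb J<0.6133 | cruise [0.6133, 1.2266) | windmill J≥1.2266
J = 0.4545 → climb

J = 0.4545, regime = climb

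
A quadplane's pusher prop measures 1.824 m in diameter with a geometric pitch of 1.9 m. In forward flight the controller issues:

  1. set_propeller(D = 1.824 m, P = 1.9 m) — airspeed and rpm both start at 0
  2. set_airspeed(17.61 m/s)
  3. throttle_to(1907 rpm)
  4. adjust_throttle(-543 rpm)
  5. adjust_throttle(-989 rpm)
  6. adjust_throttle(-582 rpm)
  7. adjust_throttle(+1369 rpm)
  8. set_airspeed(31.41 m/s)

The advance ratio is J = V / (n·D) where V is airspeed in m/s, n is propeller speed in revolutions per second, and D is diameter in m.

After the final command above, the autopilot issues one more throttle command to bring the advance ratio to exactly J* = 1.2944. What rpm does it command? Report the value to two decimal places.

set_propeller: D = 1.824 m, P = 1.9 m (p = P/D = 1.041667); state ← (V=0, rpm=0)
set_airspeed(17.61): V ← 17.61 m/s
throttle_to(1907): rpm ← 1907
adjust_throttle(-543): rpm ← 1907 -543 = 1364
adjust_throttle(-989): rpm ← 1364 -989 = 375
adjust_throttle(-582): rpm ← 375 -582 = -207
adjust_throttle(+1369): rpm ← -207 +1369 = 1162
set_airspeed(31.41): V ← 31.41 m/s
final state: V = 31.41 m/s, rpm = 1162 → n = rpm/60 = 19.366667 rev/s
target J* = 1.2944; solve J* = V/(n·D) for n: n = V/(J*·D) = 31.41/(1.2944 × 1.824) = 13.303766 rev/s
rpm = 60·n = 798.225961

rpm = 798.23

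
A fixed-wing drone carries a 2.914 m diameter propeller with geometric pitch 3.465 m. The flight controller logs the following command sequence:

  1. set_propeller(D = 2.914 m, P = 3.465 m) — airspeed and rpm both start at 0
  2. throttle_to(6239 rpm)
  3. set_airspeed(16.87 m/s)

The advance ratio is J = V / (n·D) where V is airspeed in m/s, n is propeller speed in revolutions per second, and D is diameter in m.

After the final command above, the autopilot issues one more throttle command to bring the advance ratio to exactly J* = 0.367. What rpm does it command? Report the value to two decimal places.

rpm = 946.48

set_propeller: D = 2.914 m, P = 3.465 m (p = P/D = 1.189087); state ← (V=0, rpm=0)
throttle_to(6239): rpm ← 6239
set_airspeed(16.87): V ← 16.87 m/s
final state: V = 16.87 m/s, rpm = 6239 → n = rpm/60 = 103.983333 rev/s
target J* = 0.367; solve J* = V/(n·D) for n: n = V/(J*·D) = 16.87/(0.367 × 2.914) = 15.774641 rev/s
rpm = 60·n = 946.478431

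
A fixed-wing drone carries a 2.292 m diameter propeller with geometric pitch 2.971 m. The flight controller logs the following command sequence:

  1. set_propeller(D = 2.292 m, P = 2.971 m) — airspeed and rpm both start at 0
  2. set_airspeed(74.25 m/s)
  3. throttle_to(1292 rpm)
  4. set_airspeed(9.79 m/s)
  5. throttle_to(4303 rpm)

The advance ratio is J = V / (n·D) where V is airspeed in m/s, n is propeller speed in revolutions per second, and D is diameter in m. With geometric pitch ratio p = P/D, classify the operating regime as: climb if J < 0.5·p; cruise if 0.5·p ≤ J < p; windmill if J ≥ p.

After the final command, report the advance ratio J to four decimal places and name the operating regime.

J = 0.0596, regime = climb

set_propeller: D = 2.292 m, P = 2.971 m (p = P/D = 1.296248); state ← (V=0, rpm=0)
set_airspeed(74.25): V ← 74.25 m/s
throttle_to(1292): rpm ← 1292
set_airspeed(9.79): V ← 9.79 m/s
throttle_to(4303): rpm ← 4303
final state: V = 9.79 m/s, rpm = 4303 → n = rpm/60 = 71.716667 rev/s
J = V / (n·D) = 9.79 / (71.716667 × 2.292) = 0.059559
regime bands: climb J<0.6481 | cruise [0.6481, 1.2962) | windmill J≥1.2962
J = 0.0596 → climb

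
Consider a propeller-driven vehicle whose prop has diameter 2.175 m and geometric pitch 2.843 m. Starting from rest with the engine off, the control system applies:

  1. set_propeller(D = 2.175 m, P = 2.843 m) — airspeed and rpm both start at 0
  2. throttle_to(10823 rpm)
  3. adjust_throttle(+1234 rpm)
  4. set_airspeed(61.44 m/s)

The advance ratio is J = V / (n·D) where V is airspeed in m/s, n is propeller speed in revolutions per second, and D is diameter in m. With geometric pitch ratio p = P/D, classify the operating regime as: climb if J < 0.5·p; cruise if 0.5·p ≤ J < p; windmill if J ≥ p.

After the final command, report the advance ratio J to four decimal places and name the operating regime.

set_propeller: D = 2.175 m, P = 2.843 m (p = P/D = 1.307126); state ← (V=0, rpm=0)
throttle_to(10823): rpm ← 10823
adjust_throttle(+1234): rpm ← 10823 +1234 = 12057
set_airspeed(61.44): V ← 61.44 m/s
final state: V = 61.44 m/s, rpm = 12057 → n = rpm/60 = 200.950000 rev/s
J = V / (n·D) = 61.44 / (200.950000 × 2.175) = 0.140574
regime bands: climb J<0.6536 | cruise [0.6536, 1.3071) | windmill J≥1.3071
J = 0.1406 → climb

J = 0.1406, regime = climb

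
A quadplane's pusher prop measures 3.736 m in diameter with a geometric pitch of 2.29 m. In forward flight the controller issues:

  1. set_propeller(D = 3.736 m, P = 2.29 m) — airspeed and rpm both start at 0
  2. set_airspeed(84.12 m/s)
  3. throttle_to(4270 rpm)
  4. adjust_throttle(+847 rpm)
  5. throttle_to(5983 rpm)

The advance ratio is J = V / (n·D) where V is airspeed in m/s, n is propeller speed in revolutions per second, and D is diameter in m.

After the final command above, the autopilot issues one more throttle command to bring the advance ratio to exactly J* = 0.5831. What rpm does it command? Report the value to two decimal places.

set_propeller: D = 3.736 m, P = 2.29 m (p = P/D = 0.612955); state ← (V=0, rpm=0)
set_airspeed(84.12): V ← 84.12 m/s
throttle_to(4270): rpm ← 4270
adjust_throttle(+847): rpm ← 4270 +847 = 5117
throttle_to(5983): rpm ← 5983
final state: V = 84.12 m/s, rpm = 5983 → n = rpm/60 = 99.716667 rev/s
target J* = 0.5831; solve J* = V/(n·D) for n: n = V/(J*·D) = 84.12/(0.5831 × 3.736) = 38.614406 rev/s
rpm = 60·n = 2316.864341

rpm = 2316.86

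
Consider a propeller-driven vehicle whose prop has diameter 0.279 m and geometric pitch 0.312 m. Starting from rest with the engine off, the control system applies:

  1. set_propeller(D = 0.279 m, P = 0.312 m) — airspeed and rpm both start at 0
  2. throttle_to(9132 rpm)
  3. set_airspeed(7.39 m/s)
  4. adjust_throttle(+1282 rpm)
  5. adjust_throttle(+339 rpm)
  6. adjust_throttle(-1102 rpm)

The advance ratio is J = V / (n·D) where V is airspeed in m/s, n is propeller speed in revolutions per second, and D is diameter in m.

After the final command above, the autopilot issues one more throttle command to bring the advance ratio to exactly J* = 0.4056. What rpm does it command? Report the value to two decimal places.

set_propeller: D = 0.279 m, P = 0.312 m (p = P/D = 1.118280); state ← (V=0, rpm=0)
throttle_to(9132): rpm ← 9132
set_airspeed(7.39): V ← 7.39 m/s
adjust_throttle(+1282): rpm ← 9132 +1282 = 10414
adjust_throttle(+339): rpm ← 10414 +339 = 10753
adjust_throttle(-1102): rpm ← 10753 -1102 = 9651
final state: V = 7.39 m/s, rpm = 9651 → n = rpm/60 = 160.850000 rev/s
target J* = 0.4056; solve J* = V/(n·D) for n: n = V/(J*·D) = 7.39/(0.4056 × 0.279) = 65.304377 rev/s
rpm = 60·n = 3918.262603

rpm = 3918.26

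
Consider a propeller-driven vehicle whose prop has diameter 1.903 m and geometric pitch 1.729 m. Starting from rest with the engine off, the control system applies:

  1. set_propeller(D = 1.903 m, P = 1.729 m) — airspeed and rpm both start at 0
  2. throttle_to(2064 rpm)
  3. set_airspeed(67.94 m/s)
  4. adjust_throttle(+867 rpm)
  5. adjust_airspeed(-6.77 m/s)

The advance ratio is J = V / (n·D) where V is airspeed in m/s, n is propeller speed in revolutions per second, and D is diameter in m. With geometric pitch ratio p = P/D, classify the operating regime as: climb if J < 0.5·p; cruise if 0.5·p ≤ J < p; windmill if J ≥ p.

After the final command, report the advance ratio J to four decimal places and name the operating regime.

J = 0.6580, regime = cruise

set_propeller: D = 1.903 m, P = 1.729 m (p = P/D = 0.908565); state ← (V=0, rpm=0)
throttle_to(2064): rpm ← 2064
set_airspeed(67.94): V ← 67.94 m/s
adjust_throttle(+867): rpm ← 2064 +867 = 2931
adjust_airspeed(-6.77): V ← 67.94 -6.77 = 61.17 m/s
final state: V = 61.17 m/s, rpm = 2931 → n = rpm/60 = 48.850000 rev/s
J = V / (n·D) = 61.17 / (48.850000 × 1.903) = 0.658014
regime bands: climb J<0.4543 | cruise [0.4543, 0.9086) | windmill J≥0.9086
J = 0.6580 → cruise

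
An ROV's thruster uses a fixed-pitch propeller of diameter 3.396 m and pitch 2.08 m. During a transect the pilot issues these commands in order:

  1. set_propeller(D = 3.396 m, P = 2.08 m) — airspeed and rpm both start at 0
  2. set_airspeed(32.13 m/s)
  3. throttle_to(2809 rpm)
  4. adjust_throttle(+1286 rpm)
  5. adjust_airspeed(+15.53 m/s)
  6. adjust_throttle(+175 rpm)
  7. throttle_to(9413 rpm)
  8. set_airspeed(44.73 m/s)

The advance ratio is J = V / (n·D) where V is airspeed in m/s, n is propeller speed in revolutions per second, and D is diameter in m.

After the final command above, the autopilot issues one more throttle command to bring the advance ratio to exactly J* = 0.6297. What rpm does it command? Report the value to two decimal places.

set_propeller: D = 3.396 m, P = 2.08 m (p = P/D = 0.612485); state ← (V=0, rpm=0)
set_airspeed(32.13): V ← 32.13 m/s
throttle_to(2809): rpm ← 2809
adjust_throttle(+1286): rpm ← 2809 +1286 = 4095
adjust_airspeed(+15.53): V ← 32.13 +15.53 = 47.66 m/s
adjust_throttle(+175): rpm ← 4095 +175 = 4270
throttle_to(9413): rpm ← 9413
set_airspeed(44.73): V ← 44.73 m/s
final state: V = 44.73 m/s, rpm = 9413 → n = rpm/60 = 156.883333 rev/s
target J* = 0.6297; solve J* = V/(n·D) for n: n = V/(J*·D) = 44.73/(0.6297 × 3.396) = 20.916910 rev/s
rpm = 60·n = 1255.014587

rpm = 1255.01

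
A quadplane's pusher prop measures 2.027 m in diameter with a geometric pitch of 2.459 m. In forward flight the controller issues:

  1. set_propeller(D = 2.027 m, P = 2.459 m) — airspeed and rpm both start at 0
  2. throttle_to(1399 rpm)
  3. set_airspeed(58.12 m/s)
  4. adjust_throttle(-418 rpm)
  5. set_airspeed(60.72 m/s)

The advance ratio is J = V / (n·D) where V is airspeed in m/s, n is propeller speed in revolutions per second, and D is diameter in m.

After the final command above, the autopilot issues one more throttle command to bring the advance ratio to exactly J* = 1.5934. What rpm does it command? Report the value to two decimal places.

rpm = 1127.99

set_propeller: D = 2.027 m, P = 2.459 m (p = P/D = 1.213123); state ← (V=0, rpm=0)
throttle_to(1399): rpm ← 1399
set_airspeed(58.12): V ← 58.12 m/s
adjust_throttle(-418): rpm ← 1399 -418 = 981
set_airspeed(60.72): V ← 60.72 m/s
final state: V = 60.72 m/s, rpm = 981 → n = rpm/60 = 16.350000 rev/s
target J* = 1.5934; solve J* = V/(n·D) for n: n = V/(J*·D) = 60.72/(1.5934 × 2.027) = 18.799799 rev/s
rpm = 60·n = 1127.987928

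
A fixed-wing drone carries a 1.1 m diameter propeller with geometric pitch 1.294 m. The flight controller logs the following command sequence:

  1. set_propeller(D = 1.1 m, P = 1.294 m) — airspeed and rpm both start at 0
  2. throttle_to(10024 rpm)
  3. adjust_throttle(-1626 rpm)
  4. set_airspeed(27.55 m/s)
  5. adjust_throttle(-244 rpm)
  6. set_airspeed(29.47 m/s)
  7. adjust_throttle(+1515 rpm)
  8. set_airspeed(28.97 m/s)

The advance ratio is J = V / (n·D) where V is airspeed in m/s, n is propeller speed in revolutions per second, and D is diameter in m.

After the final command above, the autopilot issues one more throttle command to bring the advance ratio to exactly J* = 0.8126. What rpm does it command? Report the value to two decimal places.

set_propeller: D = 1.1 m, P = 1.294 m (p = P/D = 1.176364); state ← (V=0, rpm=0)
throttle_to(10024): rpm ← 10024
adjust_throttle(-1626): rpm ← 10024 -1626 = 8398
set_airspeed(27.55): V ← 27.55 m/s
adjust_throttle(-244): rpm ← 8398 -244 = 8154
set_airspeed(29.47): V ← 29.47 m/s
adjust_throttle(+1515): rpm ← 8154 +1515 = 9669
set_airspeed(28.97): V ← 28.97 m/s
final state: V = 28.97 m/s, rpm = 9669 → n = rpm/60 = 161.150000 rev/s
target J* = 0.8126; solve J* = V/(n·D) for n: n = V/(J*·D) = 28.97/(0.8126 × 1.1) = 32.409997 rev/s
rpm = 60·n = 1944.599825

rpm = 1944.60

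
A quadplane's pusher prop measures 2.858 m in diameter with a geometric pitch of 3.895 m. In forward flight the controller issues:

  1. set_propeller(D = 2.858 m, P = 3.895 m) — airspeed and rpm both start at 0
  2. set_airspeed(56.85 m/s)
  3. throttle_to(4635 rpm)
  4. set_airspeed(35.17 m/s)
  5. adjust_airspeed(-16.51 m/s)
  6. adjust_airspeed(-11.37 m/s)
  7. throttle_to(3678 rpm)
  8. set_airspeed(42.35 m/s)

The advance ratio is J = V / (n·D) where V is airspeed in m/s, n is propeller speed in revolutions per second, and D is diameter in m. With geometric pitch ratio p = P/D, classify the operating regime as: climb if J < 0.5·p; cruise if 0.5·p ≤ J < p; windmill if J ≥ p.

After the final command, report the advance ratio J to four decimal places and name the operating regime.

set_propeller: D = 2.858 m, P = 3.895 m (p = P/D = 1.362841); state ← (V=0, rpm=0)
set_airspeed(56.85): V ← 56.85 m/s
throttle_to(4635): rpm ← 4635
set_airspeed(35.17): V ← 35.17 m/s
adjust_airspeed(-16.51): V ← 35.17 -16.51 = 18.66 m/s
adjust_airspeed(-11.37): V ← 18.66 -11.37 = 7.29 m/s
throttle_to(3678): rpm ← 3678
set_airspeed(42.35): V ← 42.35 m/s
final state: V = 42.35 m/s, rpm = 3678 → n = rpm/60 = 61.300000 rev/s
J = V / (n·D) = 42.35 / (61.300000 × 2.858) = 0.241730
regime bands: climb J<0.6814 | cruise [0.6814, 1.3628) | windmill J≥1.3628
J = 0.2417 → climb

J = 0.2417, regime = climb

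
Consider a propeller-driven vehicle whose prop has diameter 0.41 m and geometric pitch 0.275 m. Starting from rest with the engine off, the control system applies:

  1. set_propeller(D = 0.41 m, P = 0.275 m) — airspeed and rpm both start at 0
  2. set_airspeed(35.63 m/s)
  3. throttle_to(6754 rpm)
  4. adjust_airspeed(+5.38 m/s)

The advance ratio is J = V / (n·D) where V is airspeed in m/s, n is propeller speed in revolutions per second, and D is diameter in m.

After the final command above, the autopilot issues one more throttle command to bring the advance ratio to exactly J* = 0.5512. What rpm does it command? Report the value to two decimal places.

set_propeller: D = 0.41 m, P = 0.275 m (p = P/D = 0.670732); state ← (V=0, rpm=0)
set_airspeed(35.63): V ← 35.63 m/s
throttle_to(6754): rpm ← 6754
adjust_airspeed(+5.38): V ← 35.63 +5.38 = 41.01 m/s
final state: V = 41.01 m/s, rpm = 6754 → n = rpm/60 = 112.566667 rev/s
target J* = 0.5512; solve J* = V/(n·D) for n: n = V/(J*·D) = 41.01/(0.5512 × 0.41) = 181.466601 rev/s
rpm = 60·n = 10887.996035

rpm = 10888.00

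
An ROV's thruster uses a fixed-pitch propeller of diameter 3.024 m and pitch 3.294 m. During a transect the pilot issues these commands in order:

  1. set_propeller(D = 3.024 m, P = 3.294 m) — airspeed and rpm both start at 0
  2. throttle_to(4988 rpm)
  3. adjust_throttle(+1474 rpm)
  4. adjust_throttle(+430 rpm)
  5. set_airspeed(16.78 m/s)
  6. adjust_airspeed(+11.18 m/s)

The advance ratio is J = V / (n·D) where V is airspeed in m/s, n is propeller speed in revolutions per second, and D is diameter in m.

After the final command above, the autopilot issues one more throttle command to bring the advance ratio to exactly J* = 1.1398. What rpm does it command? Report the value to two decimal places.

set_propeller: D = 3.024 m, P = 3.294 m (p = P/D = 1.089286); state ← (V=0, rpm=0)
throttle_to(4988): rpm ← 4988
adjust_throttle(+1474): rpm ← 4988 +1474 = 6462
adjust_throttle(+430): rpm ← 6462 +430 = 6892
set_airspeed(16.78): V ← 16.78 m/s
adjust_airspeed(+11.18): V ← 16.78 +11.18 = 27.96 m/s
final state: V = 27.96 m/s, rpm = 6892 → n = rpm/60 = 114.866667 rev/s
target J* = 1.1398; solve J* = V/(n·D) for n: n = V/(J*·D) = 27.96/(1.1398 × 3.024) = 8.111977 rev/s
rpm = 60·n = 486.718639

rpm = 486.72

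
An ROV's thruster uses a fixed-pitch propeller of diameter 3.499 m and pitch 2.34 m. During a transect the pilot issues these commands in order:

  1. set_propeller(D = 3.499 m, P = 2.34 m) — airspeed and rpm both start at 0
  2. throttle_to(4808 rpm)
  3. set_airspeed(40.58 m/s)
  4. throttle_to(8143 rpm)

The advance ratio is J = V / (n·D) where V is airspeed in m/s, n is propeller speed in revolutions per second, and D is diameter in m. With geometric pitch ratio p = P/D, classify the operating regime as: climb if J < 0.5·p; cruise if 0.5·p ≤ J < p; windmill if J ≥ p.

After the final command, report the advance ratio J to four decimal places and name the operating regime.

J = 0.0855, regime = climb

set_propeller: D = 3.499 m, P = 2.34 m (p = P/D = 0.668763); state ← (V=0, rpm=0)
throttle_to(4808): rpm ← 4808
set_airspeed(40.58): V ← 40.58 m/s
throttle_to(8143): rpm ← 8143
final state: V = 40.58 m/s, rpm = 8143 → n = rpm/60 = 135.716667 rev/s
J = V / (n·D) = 40.58 / (135.716667 × 3.499) = 0.085454
regime bands: climb J<0.3344 | cruise [0.3344, 0.6688) | windmill J≥0.6688
J = 0.0855 → climb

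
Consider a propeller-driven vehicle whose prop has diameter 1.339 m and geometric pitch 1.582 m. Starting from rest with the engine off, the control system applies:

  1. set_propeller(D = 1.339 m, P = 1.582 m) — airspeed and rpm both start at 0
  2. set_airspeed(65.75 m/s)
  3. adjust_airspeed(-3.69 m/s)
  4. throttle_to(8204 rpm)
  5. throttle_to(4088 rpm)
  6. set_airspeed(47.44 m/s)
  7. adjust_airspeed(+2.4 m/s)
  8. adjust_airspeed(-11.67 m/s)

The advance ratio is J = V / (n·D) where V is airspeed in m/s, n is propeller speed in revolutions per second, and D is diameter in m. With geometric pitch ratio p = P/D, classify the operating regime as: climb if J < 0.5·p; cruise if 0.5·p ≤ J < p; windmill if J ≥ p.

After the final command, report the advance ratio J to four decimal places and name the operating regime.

set_propeller: D = 1.339 m, P = 1.582 m (p = P/D = 1.181479); state ← (V=0, rpm=0)
set_airspeed(65.75): V ← 65.75 m/s
adjust_airspeed(-3.69): V ← 65.75 -3.69 = 62.06 m/s
throttle_to(8204): rpm ← 8204
throttle_to(4088): rpm ← 4088
set_airspeed(47.44): V ← 47.44 m/s
adjust_airspeed(+2.4): V ← 47.44 +2.4 = 49.84 m/s
adjust_airspeed(-11.67): V ← 49.84 -11.67 = 38.17 m/s
final state: V = 38.17 m/s, rpm = 4088 → n = rpm/60 = 68.133333 rev/s
J = V / (n·D) = 38.17 / (68.133333 × 1.339) = 0.418391
regime bands: climb J<0.5907 | cruise [0.5907, 1.1815) | windmill J≥1.1815
J = 0.4184 → climb

J = 0.4184, regime = climb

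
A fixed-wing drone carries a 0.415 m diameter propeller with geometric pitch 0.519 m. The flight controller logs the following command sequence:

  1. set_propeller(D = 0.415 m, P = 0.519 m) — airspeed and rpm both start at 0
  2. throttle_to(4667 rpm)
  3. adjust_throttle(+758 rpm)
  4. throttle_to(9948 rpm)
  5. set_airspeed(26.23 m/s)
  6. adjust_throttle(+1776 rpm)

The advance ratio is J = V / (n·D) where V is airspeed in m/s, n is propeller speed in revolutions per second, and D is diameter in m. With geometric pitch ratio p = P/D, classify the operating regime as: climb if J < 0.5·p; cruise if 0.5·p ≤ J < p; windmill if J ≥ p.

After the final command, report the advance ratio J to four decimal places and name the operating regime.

set_propeller: D = 0.415 m, P = 0.519 m (p = P/D = 1.250602); state ← (V=0, rpm=0)
throttle_to(4667): rpm ← 4667
adjust_throttle(+758): rpm ← 4667 +758 = 5425
throttle_to(9948): rpm ← 9948
set_airspeed(26.23): V ← 26.23 m/s
adjust_throttle(+1776): rpm ← 9948 +1776 = 11724
final state: V = 26.23 m/s, rpm = 11724 → n = rpm/60 = 195.400000 rev/s
J = V / (n·D) = 26.23 / (195.400000 × 0.415) = 0.323464
regime bands: climb J<0.6253 | cruise [0.6253, 1.2506) | windmill J≥1.2506
J = 0.3235 → climb

J = 0.3235, regime = climb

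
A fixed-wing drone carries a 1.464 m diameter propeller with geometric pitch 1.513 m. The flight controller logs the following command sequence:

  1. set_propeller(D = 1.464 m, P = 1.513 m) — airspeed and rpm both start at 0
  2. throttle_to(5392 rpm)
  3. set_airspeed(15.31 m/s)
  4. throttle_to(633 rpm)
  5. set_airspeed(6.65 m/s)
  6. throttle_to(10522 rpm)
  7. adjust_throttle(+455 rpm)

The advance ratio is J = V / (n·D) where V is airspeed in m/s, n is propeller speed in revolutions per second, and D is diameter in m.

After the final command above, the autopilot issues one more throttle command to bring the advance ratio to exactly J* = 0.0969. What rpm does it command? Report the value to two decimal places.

set_propeller: D = 1.464 m, P = 1.513 m (p = P/D = 1.033470); state ← (V=0, rpm=0)
throttle_to(5392): rpm ← 5392
set_airspeed(15.31): V ← 15.31 m/s
throttle_to(633): rpm ← 633
set_airspeed(6.65): V ← 6.65 m/s
throttle_to(10522): rpm ← 10522
adjust_throttle(+455): rpm ← 10522 +455 = 10977
final state: V = 6.65 m/s, rpm = 10977 → n = rpm/60 = 182.950000 rev/s
target J* = 0.0969; solve J* = V/(n·D) for n: n = V/(J*·D) = 6.65/(0.0969 × 1.464) = 46.876674 rev/s
rpm = 60·n = 2812.600450

rpm = 2812.60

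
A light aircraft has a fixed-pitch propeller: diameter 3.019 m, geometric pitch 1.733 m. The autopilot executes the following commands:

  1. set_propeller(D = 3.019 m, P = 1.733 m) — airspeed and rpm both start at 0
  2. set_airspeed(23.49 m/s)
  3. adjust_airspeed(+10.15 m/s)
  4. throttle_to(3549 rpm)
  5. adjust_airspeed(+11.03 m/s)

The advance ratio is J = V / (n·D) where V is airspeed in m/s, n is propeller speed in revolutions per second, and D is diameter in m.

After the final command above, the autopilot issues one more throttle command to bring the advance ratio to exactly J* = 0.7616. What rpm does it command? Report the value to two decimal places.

rpm = 1165.67

set_propeller: D = 3.019 m, P = 1.733 m (p = P/D = 0.574031); state ← (V=0, rpm=0)
set_airspeed(23.49): V ← 23.49 m/s
adjust_airspeed(+10.15): V ← 23.49 +10.15 = 33.64 m/s
throttle_to(3549): rpm ← 3549
adjust_airspeed(+11.03): V ← 33.64 +11.03 = 44.67 m/s
final state: V = 44.67 m/s, rpm = 3549 → n = rpm/60 = 59.150000 rev/s
target J* = 0.7616; solve J* = V/(n·D) for n: n = V/(J*·D) = 44.67/(0.7616 × 3.019) = 19.427902 rev/s
rpm = 60·n = 1165.674120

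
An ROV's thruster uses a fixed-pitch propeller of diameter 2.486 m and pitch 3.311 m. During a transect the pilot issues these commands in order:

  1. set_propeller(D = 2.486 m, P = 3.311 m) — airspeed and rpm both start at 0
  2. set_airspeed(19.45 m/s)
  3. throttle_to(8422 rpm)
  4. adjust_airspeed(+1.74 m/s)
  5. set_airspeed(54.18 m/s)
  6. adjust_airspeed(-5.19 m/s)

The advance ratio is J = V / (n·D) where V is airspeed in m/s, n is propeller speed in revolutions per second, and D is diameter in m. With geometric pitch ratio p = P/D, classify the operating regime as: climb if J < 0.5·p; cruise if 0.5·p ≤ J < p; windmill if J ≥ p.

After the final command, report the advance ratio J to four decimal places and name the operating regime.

J = 0.1404, regime = climb

set_propeller: D = 2.486 m, P = 3.311 m (p = P/D = 1.331858); state ← (V=0, rpm=0)
set_airspeed(19.45): V ← 19.45 m/s
throttle_to(8422): rpm ← 8422
adjust_airspeed(+1.74): V ← 19.45 +1.74 = 21.19 m/s
set_airspeed(54.18): V ← 54.18 m/s
adjust_airspeed(-5.19): V ← 54.18 -5.19 = 48.99 m/s
final state: V = 48.99 m/s, rpm = 8422 → n = rpm/60 = 140.366667 rev/s
J = V / (n·D) = 48.99 / (140.366667 × 2.486) = 0.140392
regime bands: climb J<0.6659 | cruise [0.6659, 1.3319) | windmill J≥1.3319
J = 0.1404 → climb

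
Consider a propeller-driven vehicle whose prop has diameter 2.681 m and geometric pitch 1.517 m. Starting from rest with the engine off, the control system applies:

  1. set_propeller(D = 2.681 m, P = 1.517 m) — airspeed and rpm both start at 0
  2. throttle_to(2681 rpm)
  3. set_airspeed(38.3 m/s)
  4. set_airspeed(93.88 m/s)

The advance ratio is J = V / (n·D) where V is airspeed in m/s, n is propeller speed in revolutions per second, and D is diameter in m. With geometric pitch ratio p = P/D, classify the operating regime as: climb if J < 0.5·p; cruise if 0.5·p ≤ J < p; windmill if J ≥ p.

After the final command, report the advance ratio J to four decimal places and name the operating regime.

set_propeller: D = 2.681 m, P = 1.517 m (p = P/D = 0.565834); state ← (V=0, rpm=0)
throttle_to(2681): rpm ← 2681
set_airspeed(38.3): V ← 38.3 m/s
set_airspeed(93.88): V ← 93.88 m/s
final state: V = 93.88 m/s, rpm = 2681 → n = rpm/60 = 44.683333 rev/s
J = V / (n·D) = 93.88 / (44.683333 × 2.681) = 0.783665
regime bands: climb J<0.2829 | cruise [0.2829, 0.5658) | windmill J≥0.5658
J = 0.7837 → windmill

J = 0.7837, regime = windmill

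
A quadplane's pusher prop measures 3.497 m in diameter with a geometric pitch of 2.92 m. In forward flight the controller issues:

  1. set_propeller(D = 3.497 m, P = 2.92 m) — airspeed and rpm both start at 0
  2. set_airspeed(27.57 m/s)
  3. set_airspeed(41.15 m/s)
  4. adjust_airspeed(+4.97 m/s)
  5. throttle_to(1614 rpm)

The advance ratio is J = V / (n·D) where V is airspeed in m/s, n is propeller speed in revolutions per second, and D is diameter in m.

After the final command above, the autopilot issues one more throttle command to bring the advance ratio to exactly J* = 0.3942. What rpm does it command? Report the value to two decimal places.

rpm = 2007.37

set_propeller: D = 3.497 m, P = 2.92 m (p = P/D = 0.835001); state ← (V=0, rpm=0)
set_airspeed(27.57): V ← 27.57 m/s
set_airspeed(41.15): V ← 41.15 m/s
adjust_airspeed(+4.97): V ← 41.15 +4.97 = 46.12 m/s
throttle_to(1614): rpm ← 1614
final state: V = 46.12 m/s, rpm = 1614 → n = rpm/60 = 26.900000 rev/s
target J* = 0.3942; solve J* = V/(n·D) for n: n = V/(J*·D) = 46.12/(0.3942 × 3.497) = 33.456233 rev/s
rpm = 60·n = 2007.374009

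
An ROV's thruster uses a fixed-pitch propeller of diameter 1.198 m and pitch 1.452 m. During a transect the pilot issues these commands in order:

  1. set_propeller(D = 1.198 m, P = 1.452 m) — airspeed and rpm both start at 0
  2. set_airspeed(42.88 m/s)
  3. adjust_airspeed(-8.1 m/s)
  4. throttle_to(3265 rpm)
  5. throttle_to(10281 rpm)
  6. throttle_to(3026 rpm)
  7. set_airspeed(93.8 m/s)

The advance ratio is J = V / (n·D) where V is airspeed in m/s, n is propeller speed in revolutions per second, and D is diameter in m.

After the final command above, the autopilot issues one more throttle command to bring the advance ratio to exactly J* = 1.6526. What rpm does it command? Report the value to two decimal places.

set_propeller: D = 1.198 m, P = 1.452 m (p = P/D = 1.212020); state ← (V=0, rpm=0)
set_airspeed(42.88): V ← 42.88 m/s
adjust_airspeed(-8.1): V ← 42.88 -8.1 = 34.78 m/s
throttle_to(3265): rpm ← 3265
throttle_to(10281): rpm ← 10281
throttle_to(3026): rpm ← 3026
set_airspeed(93.8): V ← 93.8 m/s
final state: V = 93.8 m/s, rpm = 3026 → n = rpm/60 = 50.433333 rev/s
target J* = 1.6526; solve J* = V/(n·D) for n: n = V/(J*·D) = 93.8/(1.6526 × 1.198) = 47.378169 rev/s
rpm = 60·n = 2842.690134

rpm = 2842.69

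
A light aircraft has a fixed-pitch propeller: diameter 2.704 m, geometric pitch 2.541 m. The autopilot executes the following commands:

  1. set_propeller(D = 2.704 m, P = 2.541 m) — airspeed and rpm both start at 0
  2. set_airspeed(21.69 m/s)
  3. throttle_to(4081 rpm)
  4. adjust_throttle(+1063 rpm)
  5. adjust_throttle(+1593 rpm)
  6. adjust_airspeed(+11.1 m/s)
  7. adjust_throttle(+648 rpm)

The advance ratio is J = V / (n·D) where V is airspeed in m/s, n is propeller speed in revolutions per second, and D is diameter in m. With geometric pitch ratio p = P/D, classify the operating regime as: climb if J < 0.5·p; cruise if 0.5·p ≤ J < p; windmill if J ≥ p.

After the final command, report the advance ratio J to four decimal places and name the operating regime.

J = 0.0985, regime = climb

set_propeller: D = 2.704 m, P = 2.541 m (p = P/D = 0.939719); state ← (V=0, rpm=0)
set_airspeed(21.69): V ← 21.69 m/s
throttle_to(4081): rpm ← 4081
adjust_throttle(+1063): rpm ← 4081 +1063 = 5144
adjust_throttle(+1593): rpm ← 5144 +1593 = 6737
adjust_airspeed(+11.1): V ← 21.69 +11.1 = 32.79 m/s
adjust_throttle(+648): rpm ← 6737 +648 = 7385
final state: V = 32.79 m/s, rpm = 7385 → n = rpm/60 = 123.083333 rev/s
J = V / (n·D) = 32.79 / (123.083333 × 2.704) = 0.098523
regime bands: climb J<0.4699 | cruise [0.4699, 0.9397) | windmill J≥0.9397
J = 0.0985 → climb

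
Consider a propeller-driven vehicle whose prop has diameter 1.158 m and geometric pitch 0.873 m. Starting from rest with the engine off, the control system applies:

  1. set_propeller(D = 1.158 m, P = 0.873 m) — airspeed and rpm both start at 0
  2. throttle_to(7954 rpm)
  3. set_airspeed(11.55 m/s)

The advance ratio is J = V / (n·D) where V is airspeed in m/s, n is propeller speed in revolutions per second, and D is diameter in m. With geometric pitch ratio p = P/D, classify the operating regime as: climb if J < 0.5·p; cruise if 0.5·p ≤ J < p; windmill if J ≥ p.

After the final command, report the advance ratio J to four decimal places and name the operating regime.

set_propeller: D = 1.158 m, P = 0.873 m (p = P/D = 0.753886); state ← (V=0, rpm=0)
throttle_to(7954): rpm ← 7954
set_airspeed(11.55): V ← 11.55 m/s
final state: V = 11.55 m/s, rpm = 7954 → n = rpm/60 = 132.566667 rev/s
J = V / (n·D) = 11.55 / (132.566667 × 1.158) = 0.075238
regime bands: climb J<0.3769 | cruise [0.3769, 0.7539) | windmill J≥0.7539
J = 0.0752 → climb

J = 0.0752, regime = climb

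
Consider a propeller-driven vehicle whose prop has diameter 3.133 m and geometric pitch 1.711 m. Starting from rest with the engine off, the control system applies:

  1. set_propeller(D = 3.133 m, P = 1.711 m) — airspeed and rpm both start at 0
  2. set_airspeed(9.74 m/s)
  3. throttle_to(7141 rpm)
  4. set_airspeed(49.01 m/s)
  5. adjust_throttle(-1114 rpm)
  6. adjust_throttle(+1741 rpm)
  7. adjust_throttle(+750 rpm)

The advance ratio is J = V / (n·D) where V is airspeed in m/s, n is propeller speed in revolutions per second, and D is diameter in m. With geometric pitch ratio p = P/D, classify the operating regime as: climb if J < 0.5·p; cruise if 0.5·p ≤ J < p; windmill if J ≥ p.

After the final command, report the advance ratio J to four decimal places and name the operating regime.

J = 0.1102, regime = climb

set_propeller: D = 3.133 m, P = 1.711 m (p = P/D = 0.546122); state ← (V=0, rpm=0)
set_airspeed(9.74): V ← 9.74 m/s
throttle_to(7141): rpm ← 7141
set_airspeed(49.01): V ← 49.01 m/s
adjust_throttle(-1114): rpm ← 7141 -1114 = 6027
adjust_throttle(+1741): rpm ← 6027 +1741 = 7768
adjust_throttle(+750): rpm ← 7768 +750 = 8518
final state: V = 49.01 m/s, rpm = 8518 → n = rpm/60 = 141.966667 rev/s
J = V / (n·D) = 49.01 / (141.966667 × 3.133) = 0.110189
regime bands: climb J<0.2731 | cruise [0.2731, 0.5461) | windmill J≥0.5461
J = 0.1102 → climb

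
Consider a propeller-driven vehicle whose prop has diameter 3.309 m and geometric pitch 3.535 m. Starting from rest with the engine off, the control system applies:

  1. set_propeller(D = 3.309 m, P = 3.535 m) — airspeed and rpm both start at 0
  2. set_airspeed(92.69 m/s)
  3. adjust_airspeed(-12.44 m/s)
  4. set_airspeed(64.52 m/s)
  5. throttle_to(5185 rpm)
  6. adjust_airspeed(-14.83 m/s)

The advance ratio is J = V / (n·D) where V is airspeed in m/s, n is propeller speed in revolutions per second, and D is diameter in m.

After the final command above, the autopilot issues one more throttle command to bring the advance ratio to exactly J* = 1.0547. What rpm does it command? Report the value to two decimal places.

rpm = 854.27

set_propeller: D = 3.309 m, P = 3.535 m (p = P/D = 1.068299); state ← (V=0, rpm=0)
set_airspeed(92.69): V ← 92.69 m/s
adjust_airspeed(-12.44): V ← 92.69 -12.44 = 80.25 m/s
set_airspeed(64.52): V ← 64.52 m/s
throttle_to(5185): rpm ← 5185
adjust_airspeed(-14.83): V ← 64.52 -14.83 = 49.69 m/s
final state: V = 49.69 m/s, rpm = 5185 → n = rpm/60 = 86.416667 rev/s
target J* = 1.0547; solve J* = V/(n·D) for n: n = V/(J*·D) = 49.69/(1.0547 × 3.309) = 14.237813 rev/s
rpm = 60·n = 854.268778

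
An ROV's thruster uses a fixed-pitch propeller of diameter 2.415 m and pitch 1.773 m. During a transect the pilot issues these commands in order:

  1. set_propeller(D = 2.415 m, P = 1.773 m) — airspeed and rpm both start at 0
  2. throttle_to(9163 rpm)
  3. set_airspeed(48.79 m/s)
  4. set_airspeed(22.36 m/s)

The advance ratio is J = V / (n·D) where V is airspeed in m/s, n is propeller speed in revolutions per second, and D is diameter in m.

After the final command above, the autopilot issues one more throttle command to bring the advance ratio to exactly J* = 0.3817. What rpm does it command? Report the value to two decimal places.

rpm = 1455.40

set_propeller: D = 2.415 m, P = 1.773 m (p = P/D = 0.734161); state ← (V=0, rpm=0)
throttle_to(9163): rpm ← 9163
set_airspeed(48.79): V ← 48.79 m/s
set_airspeed(22.36): V ← 22.36 m/s
final state: V = 22.36 m/s, rpm = 9163 → n = rpm/60 = 152.716667 rev/s
target J* = 0.3817; solve J* = V/(n·D) for n: n = V/(J*·D) = 22.36/(0.3817 × 2.415) = 24.256744 rev/s
rpm = 60·n = 1455.404638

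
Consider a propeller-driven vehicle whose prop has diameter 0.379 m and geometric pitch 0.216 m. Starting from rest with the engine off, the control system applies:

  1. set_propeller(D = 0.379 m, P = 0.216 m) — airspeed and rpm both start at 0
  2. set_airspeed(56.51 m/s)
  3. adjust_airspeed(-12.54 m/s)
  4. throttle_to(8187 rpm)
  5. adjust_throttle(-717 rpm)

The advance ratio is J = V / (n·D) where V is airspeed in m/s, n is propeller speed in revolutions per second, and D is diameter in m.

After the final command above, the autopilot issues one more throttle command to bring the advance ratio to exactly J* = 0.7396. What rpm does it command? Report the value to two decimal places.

set_propeller: D = 0.379 m, P = 0.216 m (p = P/D = 0.569921); state ← (V=0, rpm=0)
set_airspeed(56.51): V ← 56.51 m/s
adjust_airspeed(-12.54): V ← 56.51 -12.54 = 43.97 m/s
throttle_to(8187): rpm ← 8187
adjust_throttle(-717): rpm ← 8187 -717 = 7470
final state: V = 43.97 m/s, rpm = 7470 → n = rpm/60 = 124.500000 rev/s
target J* = 0.7396; solve J* = V/(n·D) for n: n = V/(J*·D) = 43.97/(0.7396 × 0.379) = 156.862941 rev/s
rpm = 60·n = 9411.776458

rpm = 9411.78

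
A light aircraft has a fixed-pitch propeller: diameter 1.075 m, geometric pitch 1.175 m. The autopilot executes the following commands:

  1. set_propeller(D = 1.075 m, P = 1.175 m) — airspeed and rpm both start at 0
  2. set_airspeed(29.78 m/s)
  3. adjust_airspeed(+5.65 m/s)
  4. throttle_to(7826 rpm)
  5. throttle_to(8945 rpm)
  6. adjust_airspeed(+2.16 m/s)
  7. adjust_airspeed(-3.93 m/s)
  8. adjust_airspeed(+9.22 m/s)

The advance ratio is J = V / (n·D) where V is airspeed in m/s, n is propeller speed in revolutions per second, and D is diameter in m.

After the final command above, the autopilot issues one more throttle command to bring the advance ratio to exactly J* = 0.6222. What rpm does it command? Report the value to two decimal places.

set_propeller: D = 1.075 m, P = 1.175 m (p = P/D = 1.093023); state ← (V=0, rpm=0)
set_airspeed(29.78): V ← 29.78 m/s
adjust_airspeed(+5.65): V ← 29.78 +5.65 = 35.43 m/s
throttle_to(7826): rpm ← 7826
throttle_to(8945): rpm ← 8945
adjust_airspeed(+2.16): V ← 35.43 +2.16 = 37.59 m/s
adjust_airspeed(-3.93): V ← 37.59 -3.93 = 33.66 m/s
adjust_airspeed(+9.22): V ← 33.66 +9.22 = 42.88 m/s
final state: V = 42.88 m/s, rpm = 8945 → n = rpm/60 = 149.083333 rev/s
target J* = 0.6222; solve J* = V/(n·D) for n: n = V/(J*·D) = 42.88/(0.6222 × 1.075) = 64.108602 rev/s
rpm = 60·n = 3846.516113

rpm = 3846.52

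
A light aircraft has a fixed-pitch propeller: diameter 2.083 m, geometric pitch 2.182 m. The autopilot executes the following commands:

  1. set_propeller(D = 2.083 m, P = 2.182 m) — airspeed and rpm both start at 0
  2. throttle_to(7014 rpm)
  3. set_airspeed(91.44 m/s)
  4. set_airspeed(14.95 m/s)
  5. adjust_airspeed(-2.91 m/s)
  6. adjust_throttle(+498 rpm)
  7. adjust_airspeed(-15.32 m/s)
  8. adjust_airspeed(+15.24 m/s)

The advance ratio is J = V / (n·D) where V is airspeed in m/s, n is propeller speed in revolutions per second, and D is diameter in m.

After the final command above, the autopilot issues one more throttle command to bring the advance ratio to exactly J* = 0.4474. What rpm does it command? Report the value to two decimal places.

set_propeller: D = 2.083 m, P = 2.182 m (p = P/D = 1.047528); state ← (V=0, rpm=0)
throttle_to(7014): rpm ← 7014
set_airspeed(91.44): V ← 91.44 m/s
set_airspeed(14.95): V ← 14.95 m/s
adjust_airspeed(-2.91): V ← 14.95 -2.91 = 12.04 m/s
adjust_throttle(+498): rpm ← 7014 +498 = 7512
adjust_airspeed(-15.32): V ← 12.04 -15.32 = -3.28 m/s
adjust_airspeed(+15.24): V ← -3.28 +15.24 = 11.96 m/s
final state: V = 11.96 m/s, rpm = 7512 → n = rpm/60 = 125.200000 rev/s
target J* = 0.4474; solve J* = V/(n·D) for n: n = V/(J*·D) = 11.96/(0.4474 × 2.083) = 12.833524 rev/s
rpm = 60·n = 770.011445

rpm = 770.01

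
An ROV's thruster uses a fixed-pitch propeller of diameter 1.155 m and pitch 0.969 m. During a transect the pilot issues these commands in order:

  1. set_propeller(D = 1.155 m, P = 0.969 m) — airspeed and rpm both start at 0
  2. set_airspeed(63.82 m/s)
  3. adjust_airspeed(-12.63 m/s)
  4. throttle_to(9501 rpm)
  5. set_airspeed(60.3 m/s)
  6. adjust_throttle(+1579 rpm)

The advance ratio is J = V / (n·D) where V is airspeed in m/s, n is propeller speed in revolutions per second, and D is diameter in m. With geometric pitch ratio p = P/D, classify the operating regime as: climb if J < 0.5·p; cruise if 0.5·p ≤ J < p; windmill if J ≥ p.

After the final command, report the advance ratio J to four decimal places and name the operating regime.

set_propeller: D = 1.155 m, P = 0.969 m (p = P/D = 0.838961); state ← (V=0, rpm=0)
set_airspeed(63.82): V ← 63.82 m/s
adjust_airspeed(-12.63): V ← 63.82 -12.63 = 51.19 m/s
throttle_to(9501): rpm ← 9501
set_airspeed(60.3): V ← 60.3 m/s
adjust_throttle(+1579): rpm ← 9501 +1579 = 11080
final state: V = 60.3 m/s, rpm = 11080 → n = rpm/60 = 184.666667 rev/s
J = V / (n·D) = 60.3 / (184.666667 × 1.155) = 0.282714
regime bands: climb J<0.4195 | cruise [0.4195, 0.8390) | windmill J≥0.8390
J = 0.2827 → climb

J = 0.2827, regime = climb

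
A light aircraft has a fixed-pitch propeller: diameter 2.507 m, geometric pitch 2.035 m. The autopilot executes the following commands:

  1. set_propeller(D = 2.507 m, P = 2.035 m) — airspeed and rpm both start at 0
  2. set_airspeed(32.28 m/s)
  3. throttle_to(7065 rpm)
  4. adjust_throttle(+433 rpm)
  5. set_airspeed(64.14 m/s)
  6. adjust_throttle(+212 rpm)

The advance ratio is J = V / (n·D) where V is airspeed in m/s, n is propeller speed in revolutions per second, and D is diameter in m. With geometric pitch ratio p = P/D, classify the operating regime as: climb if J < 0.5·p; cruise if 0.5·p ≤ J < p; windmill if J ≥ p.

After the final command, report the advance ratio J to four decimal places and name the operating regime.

set_propeller: D = 2.507 m, P = 2.035 m (p = P/D = 0.811727); state ← (V=0, rpm=0)
set_airspeed(32.28): V ← 32.28 m/s
throttle_to(7065): rpm ← 7065
adjust_throttle(+433): rpm ← 7065 +433 = 7498
set_airspeed(64.14): V ← 64.14 m/s
adjust_throttle(+212): rpm ← 7498 +212 = 7710
final state: V = 64.14 m/s, rpm = 7710 → n = rpm/60 = 128.500000 rev/s
J = V / (n·D) = 64.14 / (128.500000 × 2.507) = 0.199100
regime bands: climb J<0.4059 | cruise [0.4059, 0.8117) | windmill J≥0.8117
J = 0.1991 → climb

J = 0.1991, regime = climb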